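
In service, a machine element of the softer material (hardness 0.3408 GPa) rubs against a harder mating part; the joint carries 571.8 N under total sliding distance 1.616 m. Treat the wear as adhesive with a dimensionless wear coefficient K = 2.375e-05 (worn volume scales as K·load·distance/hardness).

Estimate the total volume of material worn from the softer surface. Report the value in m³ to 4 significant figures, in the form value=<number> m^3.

value=6.439e-11 m^3

Every step holds full precision, and quoted intermediates are rounded. Rounded once at the end, at 4 significant figures.
Convert: Hardness H = 0.3408 GPa = 3.408e+08 Pa.
As SI base values: W = 571.8 N, H = 3.408e+08 Pa, K = 2.375e-05.
Apply Archard: V = K·W·L/H = 2.375e-05 · 571.8 · 1.616 / 3.408e+08 = 6.439e-11 m³.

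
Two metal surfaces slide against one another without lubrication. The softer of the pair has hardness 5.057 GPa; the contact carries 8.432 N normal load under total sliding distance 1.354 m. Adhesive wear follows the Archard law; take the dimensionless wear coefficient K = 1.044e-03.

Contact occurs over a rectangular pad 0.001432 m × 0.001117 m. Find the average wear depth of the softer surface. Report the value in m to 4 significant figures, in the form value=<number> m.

The intermediates are displayed rounded; all arithmetic carries exact precision, and a single final rounding, at 4 significant digits.
Convert: Hardness H = 5.057 GPa = 5.057e+09 Pa.
Convert: Contact area A = 0.001432 m × 0.001117 m = 1.600e-06 m².
SI base units throughout: W = 8.432 N, H = 5.057e+09 Pa, K = 1.044e-03.
Archard volume V = K·W·L/H = 1.044e-03 · 8.432 · 1.354 / 5.057e+09 = 2.357e-12 m³.
Wear depth h = V/A = 2.357e-12 / 1.600e-06 = 1.474e-06 m.

value=1.474e-06 m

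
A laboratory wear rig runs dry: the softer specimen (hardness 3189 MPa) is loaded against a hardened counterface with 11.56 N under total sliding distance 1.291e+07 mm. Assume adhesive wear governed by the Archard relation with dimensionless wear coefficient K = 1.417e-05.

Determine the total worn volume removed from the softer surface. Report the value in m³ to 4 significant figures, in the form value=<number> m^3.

Intermediate values appear rounded. The algebra maintains exact precision — a single final rounding to 4 significant figures.
Convert: Distance L = 1.291e+07 mm = 1.291e+04 m.
Convert: Hardness H = 3189 MPa = 3.189e+09 Pa.
In SI base units: W = 11.56 N, H = 3.189e+09 Pa, K = 1.417e-05.
Apply Archard: V = K·W·L/H = 1.417e-05 · 11.56 · 1.291e+04 / 3.189e+09 = 6.631e-10 m³.

value=6.631e-10 m^3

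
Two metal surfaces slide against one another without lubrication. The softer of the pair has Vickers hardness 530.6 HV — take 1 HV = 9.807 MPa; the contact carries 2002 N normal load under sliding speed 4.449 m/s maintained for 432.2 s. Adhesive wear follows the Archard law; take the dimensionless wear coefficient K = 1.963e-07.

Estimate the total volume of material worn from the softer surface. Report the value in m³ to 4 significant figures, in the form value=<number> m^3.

value=1.452e-10 m^3

Intermediates appear rounded; the computation maintains full precision — rounded just once, at four significant figures.
Distance L = v·t = 4.449 m/s × 432.2 s = 1923 m.
Hardness H = 530.6 HV × 9.807 MPa/HV = 5204 MPa = 5.204e+09 Pa.
As SI base values: W = 2002 N, H = 5.204e+09 Pa, K = 1.963e-07.
Archard relation: V = K·W·L/H = 1.963e-07 · 2002 · 1923 / 5.204e+09 = 1.452e-10 m³.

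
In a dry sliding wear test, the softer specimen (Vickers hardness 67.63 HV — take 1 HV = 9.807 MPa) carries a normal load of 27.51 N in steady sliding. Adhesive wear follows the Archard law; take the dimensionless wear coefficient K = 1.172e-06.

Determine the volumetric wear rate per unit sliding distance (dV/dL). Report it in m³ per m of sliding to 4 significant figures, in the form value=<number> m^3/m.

value=4.861e-14 m^3/m

Intermediate values appear rounded. Each operation runs at exact precision — one final rounding, at four significant digits.
Convert: Hardness H = 67.63 HV × 9.807 MPa/HV = 663.2 MPa = 6.632e+08 Pa.
Restated in SI base units: W = 27.51 N, H = 6.632e+08 Pa, K = 1.172e-06.
Rate of wear dV/dL = K·W/H, so: 1.172e-06 · 27.51 / 6.632e+08 = 4.861e-14 m³/m.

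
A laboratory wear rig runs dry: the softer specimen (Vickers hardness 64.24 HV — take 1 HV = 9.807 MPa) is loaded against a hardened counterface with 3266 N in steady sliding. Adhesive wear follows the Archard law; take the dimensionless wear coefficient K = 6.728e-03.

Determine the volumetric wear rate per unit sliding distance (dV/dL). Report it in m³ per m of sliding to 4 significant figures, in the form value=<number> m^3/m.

value=3.488e-08 m^3/m

All arithmetic holds exact precision. Intermediates appear rounded. Rounded once at the end: four significant figures.
Convert: Hardness H = 64.24 HV × 9.807 MPa/HV = 630.0 MPa = 6.300e+08 Pa.
In SI base units, W = 3266 N, H = 6.300e+08 Pa, K = 6.728e-03.
The wear rate dV/dL = K·W/H, per unit distance: 6.728e-03 · 3266 / 6.300e+08 = 3.488e-08 m³/m.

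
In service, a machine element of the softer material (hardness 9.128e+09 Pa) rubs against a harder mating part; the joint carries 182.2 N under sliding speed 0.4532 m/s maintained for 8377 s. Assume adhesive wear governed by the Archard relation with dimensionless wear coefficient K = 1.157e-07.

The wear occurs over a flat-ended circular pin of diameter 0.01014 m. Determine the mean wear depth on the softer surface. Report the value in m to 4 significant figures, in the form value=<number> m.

value=1.086e-07 m

Each operation maintains full float precision; the intermediates are printed rounded — a lone final rounding to four significant digits.
Convert: Sliding distance L = v·t = 0.4532 m/s × 8377 s = 3796 m.
Convert: Contact area A = π·d²/4 = π·(0.01014 m)²/4 = 8.075e-05 m².
Expressed in SI base units: W = 182.2 N, H = 9.128e+09 Pa, K = 1.157e-07.
Wear volume V = K·W·L/H = 1.157e-07 · 182.2 · 3796 / 9.128e+09 = 8.768e-12 m³.
Average depth h = V/A = 8.768e-12 / 8.075e-05 = 1.086e-07 m.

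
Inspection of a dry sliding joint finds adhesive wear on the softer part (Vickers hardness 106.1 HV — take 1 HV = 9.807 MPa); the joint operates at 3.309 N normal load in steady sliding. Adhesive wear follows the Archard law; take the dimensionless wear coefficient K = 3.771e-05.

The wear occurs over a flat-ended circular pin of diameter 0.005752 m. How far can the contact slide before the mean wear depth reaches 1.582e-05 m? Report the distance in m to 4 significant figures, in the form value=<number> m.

value=3428 m

Shown intermediates are rounded; all working math maintains full precision; a lone final rounding: 4 significant figures.
Hardness H = 106.1 HV × 9.807 MPa/HV = 1041 MPa = 1.041e+09 Pa.
Contact area A = π·d²/4 = π·(0.005752 m)²/4 = 2.599e-05 m².
Restated in SI base units: W = 3.309 N, H = 1.041e+09 Pa, K = 3.771e-05.
Allowed volume V_lim = h_lim·A = 1.582e-05 · 2.599e-05 = 4.111e-10 m³.
Inverting, life L = V_lim·H/(K·W) = 4.111e-10 · 1.041e+09 / (3.771e-05 · 3.309) = 3428 m.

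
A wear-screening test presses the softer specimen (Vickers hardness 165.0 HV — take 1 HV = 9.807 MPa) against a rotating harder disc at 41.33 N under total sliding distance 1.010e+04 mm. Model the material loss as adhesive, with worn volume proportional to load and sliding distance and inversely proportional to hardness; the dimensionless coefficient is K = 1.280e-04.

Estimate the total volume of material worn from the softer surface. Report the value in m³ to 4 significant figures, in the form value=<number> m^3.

Every step keeps exact precision — the intermediates are displayed rounded, and one last rounding to 4 significant figures.
Convert: Distance L = 1.010e+04 mm = 10.10 m.
Convert: Hardness H = 165.0 HV × 9.807 MPa/HV = 1618 MPa = 1.618e+09 Pa.
Restated in SI base units: W = 41.33 N, H = 1.618e+09 Pa, K = 1.280e-04.
The Archard volume V = K·W·L/H = 1.280e-04 · 41.33 · 10.10 / 1.618e+09 = 3.302e-11 m³.

value=3.302e-11 m^3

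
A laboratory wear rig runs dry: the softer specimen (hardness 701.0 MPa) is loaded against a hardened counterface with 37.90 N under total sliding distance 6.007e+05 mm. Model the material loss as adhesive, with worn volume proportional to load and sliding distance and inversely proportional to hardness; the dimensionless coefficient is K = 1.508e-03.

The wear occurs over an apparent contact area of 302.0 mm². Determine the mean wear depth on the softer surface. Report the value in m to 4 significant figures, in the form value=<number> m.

value=1.622e-04 m

Each operation runs at full precision; quoted intermediates are rounded; rounded once at the end to four significant figures.
Distance L = 6.007e+05 mm = 600.7 m.
Hardness H = 701.0 MPa = 7.010e+08 Pa.
Contact area A = 302.0 mm² = 3.020e-04 m².
Collected in SI base units: W = 37.90 N, H = 7.010e+08 Pa, K = 1.508e-03.
Apply Archard: V = K·W·L/H = 1.508e-03 · 37.90 · 600.7 / 7.010e+08 = 4.898e-08 m³.
Wear depth h = V/A = 4.898e-08 / 3.020e-04 = 1.622e-04 m.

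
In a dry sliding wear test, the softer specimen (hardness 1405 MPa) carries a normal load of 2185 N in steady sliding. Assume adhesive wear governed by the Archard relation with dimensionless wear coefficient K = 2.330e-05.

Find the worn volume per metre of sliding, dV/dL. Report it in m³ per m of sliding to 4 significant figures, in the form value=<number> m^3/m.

Printed values are rounded — all working math keeps full precision; rounded once at the end: 4 significant digits.
Convert: Hardness H = 1405 MPa = 1.405e+09 Pa.
Expressed in SI base units: W = 2185 N, H = 1.405e+09 Pa, K = 2.330e-05.
Volumetric rate dV/dL = K·W/H — distance-free: 2.330e-05 · 2185 / 1.405e+09 = 3.624e-11 m³/m.

value=3.624e-11 m^3/m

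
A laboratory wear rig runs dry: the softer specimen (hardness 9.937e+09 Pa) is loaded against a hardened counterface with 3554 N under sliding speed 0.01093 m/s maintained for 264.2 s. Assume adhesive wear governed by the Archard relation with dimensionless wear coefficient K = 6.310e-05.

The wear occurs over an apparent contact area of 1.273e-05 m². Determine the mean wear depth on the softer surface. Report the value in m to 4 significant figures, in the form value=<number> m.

Intermediates are displayed rounded. Every step carries full precision, and one last rounding: 4 significant digits.
Convert: Sliding distance L = v·t = 0.01093 m/s × 264.2 s = 2.888 m.
In SI base units, W = 3554 N, H = 9.937e+09 Pa, K = 6.310e-05.
Apply Archard: V = K·W·L/H = 6.310e-05 · 3554 · 2.888 / 9.937e+09 = 6.517e-11 m³.
Average depth h = V/A = 6.517e-11 / 1.273e-05 = 5.119e-06 m.

value=5.119e-06 m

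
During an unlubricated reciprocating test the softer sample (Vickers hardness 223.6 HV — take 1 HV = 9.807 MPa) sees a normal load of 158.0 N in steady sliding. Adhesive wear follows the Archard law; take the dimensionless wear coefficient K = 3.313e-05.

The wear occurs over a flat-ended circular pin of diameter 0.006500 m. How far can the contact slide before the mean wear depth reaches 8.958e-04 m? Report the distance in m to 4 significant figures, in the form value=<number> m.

value=1.245e+04 m

The computation carries exact precision — intermediates are shown rounded. Rounded just once: 4 significant digits.
Convert: Hardness H = 223.6 HV × 9.807 MPa/HV = 2193 MPa = 2.193e+09 Pa.
Convert: Contact area A = π·d²/4 = π·(0.006500 m)²/4 = 3.318e-05 m².
As SI base values: W = 158.0 N, H = 2.193e+09 Pa, K = 3.313e-05.
Permissible volume V_lim = h_lim·A = 8.958e-04 · 3.318e-05 = 2.973e-08 m³.
Sliding life L = V_lim·H/(K·W) = 2.973e-08 · 2.193e+09 / (3.313e-05 · 158.0) = 1.245e+04 m.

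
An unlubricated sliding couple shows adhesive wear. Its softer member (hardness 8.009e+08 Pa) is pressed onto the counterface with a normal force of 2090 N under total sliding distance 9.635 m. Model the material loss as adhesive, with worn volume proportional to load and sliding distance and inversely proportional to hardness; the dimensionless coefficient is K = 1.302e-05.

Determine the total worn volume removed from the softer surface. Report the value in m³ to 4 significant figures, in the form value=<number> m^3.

Intermediate values are shown rounded — the algebra runs at exact precision; one final rounding, at four significant figures.
In SI base units, W = 2090 N, H = 8.009e+08 Pa, K = 1.302e-05.
Wear volume V = K·W·L/H = 1.302e-05 · 2090 · 9.635 / 8.009e+08 = 3.274e-10 m³.

value=3.274e-10 m^3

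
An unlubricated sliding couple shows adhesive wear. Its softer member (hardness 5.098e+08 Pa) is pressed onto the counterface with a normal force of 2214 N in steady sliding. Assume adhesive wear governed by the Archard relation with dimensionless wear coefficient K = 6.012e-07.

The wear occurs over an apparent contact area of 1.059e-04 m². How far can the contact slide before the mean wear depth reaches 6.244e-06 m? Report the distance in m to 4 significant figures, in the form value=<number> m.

Intermediates are displayed rounded. All arithmetic runs at full precision, and one final rounding: four significant figures.
Expressed in SI base units: W = 2214 N, H = 5.098e+08 Pa, K = 6.012e-07.
Wearable volume V_lim = h_lim·A = 6.244e-06 · 1.059e-04 = 6.612e-10 m³.
Sliding life L = V_lim·H/(K·W) = 6.612e-10 · 5.098e+08 / (6.012e-07 · 2214) = 253.3 m.

value=253.3 m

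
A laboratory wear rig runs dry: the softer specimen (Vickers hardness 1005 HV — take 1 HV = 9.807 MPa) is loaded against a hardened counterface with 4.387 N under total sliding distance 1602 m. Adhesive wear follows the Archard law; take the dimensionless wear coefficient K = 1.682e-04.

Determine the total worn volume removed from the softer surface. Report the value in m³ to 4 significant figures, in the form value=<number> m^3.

value=1.199e-10 m^3

Intermediates are displayed rounded — each operation keeps exact precision; rounded just once: four significant figures.
Convert: Hardness H = 1005 HV × 9.807 MPa/HV = 9856 MPa = 9.856e+09 Pa.
In SI base units: W = 4.387 N, H = 9.856e+09 Pa, K = 1.682e-04.
Archard relation: V = K·W·L/H = 1.682e-04 · 4.387 · 1602 / 9.856e+09 = 1.199e-10 m³.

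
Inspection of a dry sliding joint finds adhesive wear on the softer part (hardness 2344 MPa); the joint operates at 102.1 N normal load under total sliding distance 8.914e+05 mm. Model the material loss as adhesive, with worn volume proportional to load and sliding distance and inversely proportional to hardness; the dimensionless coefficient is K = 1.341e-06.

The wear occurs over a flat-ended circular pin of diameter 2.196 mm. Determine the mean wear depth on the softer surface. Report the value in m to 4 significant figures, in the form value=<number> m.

value=1.375e-05 m

The intermediates are shown rounded — the algebra carries full precision; rounded once at the end: four significant digits.
Convert: The distance L = 8.914e+05 mm = 891.4 m.
Convert: Hardness H = 2344 MPa = 2.344e+09 Pa.
Convert: Pin diameter d = 2.196 mm = 0.002196 m. Contact area A = π·d²/4 = π·(0.002196 m)²/4 = 3.788e-06 m².
Expressed in SI base units: W = 102.1 N, H = 2.344e+09 Pa, K = 1.341e-06.
Archard volume V = K·W·L/H = 1.341e-06 · 102.1 · 891.4 / 2.344e+09 = 5.207e-11 m³.
Depth of wear h = V/A = 5.207e-11 / 3.788e-06 = 1.375e-05 m.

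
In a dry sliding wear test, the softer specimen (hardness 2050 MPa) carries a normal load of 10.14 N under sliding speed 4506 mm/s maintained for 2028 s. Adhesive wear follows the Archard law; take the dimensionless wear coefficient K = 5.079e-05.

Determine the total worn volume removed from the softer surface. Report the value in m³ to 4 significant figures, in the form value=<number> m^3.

value=2.296e-09 m^3

Intermediate values appear rounded — the algebra holds full precision; rounded once at the end, at four significant figures.
Convert: Sliding speed v = 4506 mm/s = 4.506 m/s. Path length L = v·t = 4.506 m/s × 2028 s = 9138 m.
Convert: Hardness H = 2050 MPa = 2.050e+09 Pa.
Collected in SI base units: W = 10.14 N, H = 2.050e+09 Pa, K = 5.079e-05.
Archard volume V = K·W·L/H = 5.079e-05 · 10.14 · 9138 / 2.050e+09 = 2.296e-09 m³.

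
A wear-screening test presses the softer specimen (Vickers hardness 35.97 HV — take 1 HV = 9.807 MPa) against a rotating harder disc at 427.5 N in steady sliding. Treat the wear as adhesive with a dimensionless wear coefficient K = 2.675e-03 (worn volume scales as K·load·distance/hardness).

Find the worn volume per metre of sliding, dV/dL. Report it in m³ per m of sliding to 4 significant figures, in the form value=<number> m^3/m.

All arithmetic runs at exact precision. Intermediate values appear rounded — rounded once at the end to four significant digits.
Hardness H = 35.97 HV × 9.807 MPa/HV = 352.8 MPa = 3.528e+08 Pa.
In SI base units, W = 427.5 N, H = 3.528e+08 Pa, K = 2.675e-03.
Sliding wear rate dV/dL = K·W/H: 2.675e-03 · 427.5 / 3.528e+08 = 3.242e-09 m³/m.

value=3.242e-09 m^3/m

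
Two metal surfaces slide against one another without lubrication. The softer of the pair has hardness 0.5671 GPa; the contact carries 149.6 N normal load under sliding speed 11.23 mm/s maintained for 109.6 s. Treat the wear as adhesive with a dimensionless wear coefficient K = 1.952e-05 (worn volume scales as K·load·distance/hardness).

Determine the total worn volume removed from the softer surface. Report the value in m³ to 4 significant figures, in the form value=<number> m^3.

value=6.338e-12 m^3

All arithmetic carries full float precision, and the intermediates appear rounded; a lone final rounding, at 4 significant digits.
Sliding speed v = 11.23 mm/s = 0.01123 m/s. Sliding distance L = v·t = 0.01123 m/s × 109.6 s = 1.231 m.
Hardness H = 0.5671 GPa = 5.671e+08 Pa.
In SI base units, W = 149.6 N, H = 5.671e+08 Pa, K = 1.952e-05.
Archard relation: V = K·W·L/H = 1.952e-05 · 149.6 · 1.231 / 5.671e+08 = 6.338e-12 m³.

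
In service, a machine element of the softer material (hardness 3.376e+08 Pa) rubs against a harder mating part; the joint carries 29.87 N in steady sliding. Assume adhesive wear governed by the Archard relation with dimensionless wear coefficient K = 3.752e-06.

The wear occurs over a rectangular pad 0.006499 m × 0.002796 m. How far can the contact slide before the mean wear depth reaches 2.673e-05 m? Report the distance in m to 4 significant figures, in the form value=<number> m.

value=1463 m

Intermediates appear rounded — the algebra keeps exact precision — rounded once at the end to four significant figures.
Convert: Contact area A = 0.006499 m × 0.002796 m = 1.817e-05 m².
SI base units throughout: W = 29.87 N, H = 3.376e+08 Pa, K = 3.752e-06.
Permissible volume V_lim = h_lim·A = 2.673e-05 · 1.817e-05 = 4.857e-10 m³.
Life L = V_lim·H/(K·W) = 4.857e-10 · 3.376e+08 / (3.752e-06 · 29.87) = 1463 m.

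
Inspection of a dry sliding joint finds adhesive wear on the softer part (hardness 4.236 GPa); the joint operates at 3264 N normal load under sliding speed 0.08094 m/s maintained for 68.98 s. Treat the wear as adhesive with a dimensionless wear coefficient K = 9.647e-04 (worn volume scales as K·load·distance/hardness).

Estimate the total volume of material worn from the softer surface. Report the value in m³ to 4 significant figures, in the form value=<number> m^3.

All arithmetic carries full float precision — intermediate values appear rounded — one last rounding, at four significant figures.
Sliding distance L = v·t = 0.08094 m/s × 68.98 s = 5.583 m.
Hardness H = 4.236 GPa = 4.236e+09 Pa.
Expressed in SI base units: W = 3264 N, H = 4.236e+09 Pa, K = 9.647e-04.
Archard relation: V = K·W·L/H = 9.647e-04 · 3264 · 5.583 / 4.236e+09 = 4.150e-09 m³.

value=4.150e-09 m^3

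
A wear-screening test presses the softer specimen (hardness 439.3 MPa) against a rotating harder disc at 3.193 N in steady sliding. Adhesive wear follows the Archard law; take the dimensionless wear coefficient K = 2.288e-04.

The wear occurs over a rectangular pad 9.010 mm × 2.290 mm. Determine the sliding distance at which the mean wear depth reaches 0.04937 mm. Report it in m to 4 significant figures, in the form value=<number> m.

value=612.5 m

Quoted intermediates are rounded; the computation maintains full float precision — rounded just once, at 4 significant digits.
Convert: Hardness H = 439.3 MPa = 4.393e+08 Pa.
Convert: Pad sides 9.010 mm × 2.290 mm = 0.009010 m × 0.002290 m. Contact area A = 0.009010 m × 0.002290 m = 2.063e-05 m².
Convert: Depth limit h_lim = 0.04937 mm = 4.937e-05 m.
Collected in SI base units: W = 3.193 N, H = 4.393e+08 Pa, K = 2.288e-04.
Permissible volume V_lim = h_lim·A = 4.937e-05 · 2.063e-05 = 1.019e-09 m³.
So the life L = V_lim·H/(K·W) = 1.019e-09 · 4.393e+08 / (2.288e-04 · 3.193) = 612.5 m.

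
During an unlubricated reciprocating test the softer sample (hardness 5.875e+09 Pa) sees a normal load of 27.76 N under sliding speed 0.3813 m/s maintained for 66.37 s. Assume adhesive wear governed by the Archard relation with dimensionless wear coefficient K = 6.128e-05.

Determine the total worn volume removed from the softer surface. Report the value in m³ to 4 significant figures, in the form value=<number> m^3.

Every step keeps full float precision, and intermediates are displayed rounded — one last rounding, at 4 significant figures.
Convert: Distance covered L = v·t = 0.3813 m/s × 66.37 s = 25.31 m.
Restated in SI base units: W = 27.76 N, H = 5.875e+09 Pa, K = 6.128e-05.
The Archard volume V = K·W·L/H = 6.128e-05 · 27.76 · 25.31 / 5.875e+09 = 7.328e-12 m³.

value=7.328e-12 m^3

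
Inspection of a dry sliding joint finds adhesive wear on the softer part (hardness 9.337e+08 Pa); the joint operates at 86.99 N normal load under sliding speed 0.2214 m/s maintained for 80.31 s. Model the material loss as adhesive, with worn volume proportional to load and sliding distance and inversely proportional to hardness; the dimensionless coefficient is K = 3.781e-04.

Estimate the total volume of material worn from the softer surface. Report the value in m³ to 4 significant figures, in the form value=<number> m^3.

Intermediate values are printed rounded; the computation carries full float precision, and rounded once at the end: 4 significant figures.
Convert: Total distance L = v·t = 0.2214 m/s × 80.31 s = 17.78 m.
Collected in SI base units: W = 86.99 N, H = 9.337e+08 Pa, K = 3.781e-04.
Worn volume V = K·W·L/H = 3.781e-04 · 86.99 · 17.78 / 9.337e+08 = 6.263e-10 m³.

value=6.263e-10 m^3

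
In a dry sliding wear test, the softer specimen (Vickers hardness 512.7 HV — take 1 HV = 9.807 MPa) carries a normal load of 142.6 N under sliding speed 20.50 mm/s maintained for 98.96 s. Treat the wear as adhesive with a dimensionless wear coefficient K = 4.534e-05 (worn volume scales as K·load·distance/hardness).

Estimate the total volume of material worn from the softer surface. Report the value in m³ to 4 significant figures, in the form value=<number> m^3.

Intermediates are displayed rounded; the computation holds exact precision — a single final rounding: 4 significant figures.
Convert: Sliding speed v = 20.50 mm/s = 0.02050 m/s. The distance L = v·t = 0.02050 m/s × 98.96 s = 2.029 m.
Convert: Hardness H = 512.7 HV × 9.807 MPa/HV = 5028 MPa = 5.028e+09 Pa.
In SI base units: W = 142.6 N, H = 5.028e+09 Pa, K = 4.534e-05.
Archard relation: V = K·W·L/H = 4.534e-05 · 142.6 · 2.029 / 5.028e+09 = 2.609e-12 m³.

value=2.609e-12 m^3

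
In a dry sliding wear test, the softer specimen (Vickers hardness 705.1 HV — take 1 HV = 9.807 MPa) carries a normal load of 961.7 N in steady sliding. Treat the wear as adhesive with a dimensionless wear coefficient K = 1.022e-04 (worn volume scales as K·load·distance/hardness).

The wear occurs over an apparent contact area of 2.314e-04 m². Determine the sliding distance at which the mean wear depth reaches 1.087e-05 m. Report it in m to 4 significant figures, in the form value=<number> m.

value=177.0 m

Shown intermediates are rounded; the computation runs at full precision — one final rounding: 4 significant figures.
Convert: Hardness H = 705.1 HV × 9.807 MPa/HV = 6915 MPa = 6.915e+09 Pa.
In SI base units: W = 961.7 N, H = 6.915e+09 Pa, K = 1.022e-04.
Wearable volume V_lim = h_lim·A = 1.087e-05 · 2.314e-04 = 2.515e-09 m³.
Inverting, life L = V_lim·H/(K·W) = 2.515e-09 · 6.915e+09 / (1.022e-04 · 961.7) = 177.0 m.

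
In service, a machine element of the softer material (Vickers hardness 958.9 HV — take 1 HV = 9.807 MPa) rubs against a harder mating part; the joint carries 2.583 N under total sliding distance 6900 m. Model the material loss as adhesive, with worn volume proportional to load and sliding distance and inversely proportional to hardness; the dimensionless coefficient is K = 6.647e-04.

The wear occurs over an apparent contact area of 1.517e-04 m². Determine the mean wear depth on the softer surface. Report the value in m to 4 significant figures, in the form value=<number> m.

value=8.304e-06 m

All arithmetic maintains full precision. Quoted intermediates are rounded — a single final rounding: four significant digits.
Hardness H = 958.9 HV × 9.807 MPa/HV = 9404 MPa = 9.404e+09 Pa.
As SI base values: W = 2.583 N, H = 9.404e+09 Pa, K = 6.647e-04.
By Archard's law, V = K·W·L/H = 6.647e-04 · 2.583 · 6900 / 9.404e+09 = 1.260e-09 m³.
Depth of wear h = V/A = 1.260e-09 / 1.517e-04 = 8.304e-06 m.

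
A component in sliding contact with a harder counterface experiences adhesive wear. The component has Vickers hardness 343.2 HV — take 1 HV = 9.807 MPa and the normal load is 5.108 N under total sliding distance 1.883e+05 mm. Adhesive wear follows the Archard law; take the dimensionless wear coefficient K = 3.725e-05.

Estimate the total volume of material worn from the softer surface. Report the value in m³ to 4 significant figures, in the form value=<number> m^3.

value=1.064e-11 m^3

Intermediate values are shown rounded. The algebra holds exact precision, and rounded once at the end to four significant digits.
Sliding distance L = 1.883e+05 mm = 188.3 m.
Hardness H = 343.2 HV × 9.807 MPa/HV = 3366 MPa = 3.366e+09 Pa.
In SI base units, W = 5.108 N, H = 3.366e+09 Pa, K = 3.725e-05.
Volume removed: V = K·W·L/H = 3.725e-05 · 5.108 · 188.3 / 3.366e+09 = 1.064e-11 m³.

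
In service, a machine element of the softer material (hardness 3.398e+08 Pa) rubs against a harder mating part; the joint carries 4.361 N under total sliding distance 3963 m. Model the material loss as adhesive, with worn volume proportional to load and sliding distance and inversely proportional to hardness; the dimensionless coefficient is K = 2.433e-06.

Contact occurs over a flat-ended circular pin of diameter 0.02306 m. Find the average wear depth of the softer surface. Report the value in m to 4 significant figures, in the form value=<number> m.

value=2.963e-07 m

The algebra keeps full precision, and intermediates are printed rounded — rounded just once: four significant figures.
Convert: Contact area A = π·d²/4 = π·(0.02306 m)²/4 = 4.176e-04 m².
In SI base units: W = 4.361 N, H = 3.398e+08 Pa, K = 2.433e-06.
Archard volume V = K·W·L/H = 2.433e-06 · 4.361 · 3963 / 3.398e+08 = 1.237e-10 m³.
Mean wear depth h = V/A = 1.237e-10 / 4.176e-04 = 2.963e-07 m.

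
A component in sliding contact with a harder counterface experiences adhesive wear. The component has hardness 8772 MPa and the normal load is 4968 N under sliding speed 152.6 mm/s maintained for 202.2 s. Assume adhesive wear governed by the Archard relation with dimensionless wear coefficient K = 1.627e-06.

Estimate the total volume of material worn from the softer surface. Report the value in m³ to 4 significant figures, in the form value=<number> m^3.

value=2.843e-11 m^3

Intermediate values appear rounded, and all arithmetic carries exact precision. Rounded once at the end, at 4 significant digits.
Sliding speed v = 152.6 mm/s = 0.1526 m/s. Sliding distance L = v·t = 0.1526 m/s × 202.2 s = 30.86 m.
Hardness H = 8772 MPa = 8.772e+09 Pa.
In SI base units, W = 4968 N, H = 8.772e+09 Pa, K = 1.627e-06.
Volume removed: V = K·W·L/H = 1.627e-06 · 4968 · 30.86 / 8.772e+09 = 2.843e-11 m³.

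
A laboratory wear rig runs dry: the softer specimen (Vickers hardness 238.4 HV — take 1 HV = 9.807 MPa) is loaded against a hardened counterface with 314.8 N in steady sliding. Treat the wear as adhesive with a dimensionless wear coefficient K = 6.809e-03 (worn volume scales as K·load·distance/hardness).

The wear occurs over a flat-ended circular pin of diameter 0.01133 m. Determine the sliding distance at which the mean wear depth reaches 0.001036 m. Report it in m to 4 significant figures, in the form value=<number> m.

value=113.9 m

Intermediate values are printed rounded; the algebra holds exact precision. Rounded once at the end: 4 significant figures.
Convert: Hardness H = 238.4 HV × 9.807 MPa/HV = 2338 MPa = 2.338e+09 Pa.
Convert: Contact area A = π·d²/4 = π·(0.01133 m)²/4 = 1.008e-04 m².
Collected in SI base units: W = 314.8 N, H = 2.338e+09 Pa, K = 6.809e-03.
Permissible volume V_lim = h_lim·A = 0.001036 · 1.008e-04 = 1.045e-07 m³.
Inverting, life L = V_lim·H/(K·W) = 1.045e-07 · 2.338e+09 / (6.809e-03 · 314.8) = 113.9 m.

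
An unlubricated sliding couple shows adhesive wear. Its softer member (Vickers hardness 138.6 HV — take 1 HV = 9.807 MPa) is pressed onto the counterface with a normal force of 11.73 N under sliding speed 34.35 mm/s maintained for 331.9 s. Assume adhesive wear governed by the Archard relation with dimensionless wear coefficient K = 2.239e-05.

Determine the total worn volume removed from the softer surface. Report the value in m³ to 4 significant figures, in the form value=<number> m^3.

value=2.203e-12 m^3

All working math runs at full float precision. Intermediates are displayed rounded — one last rounding, at 4 significant digits.
Sliding speed v = 34.35 mm/s = 0.03435 m/s. Path length L = v·t = 0.03435 m/s × 331.9 s = 11.40 m.
Hardness H = 138.6 HV × 9.807 MPa/HV = 1359 MPa = 1.359e+09 Pa.
In SI base units: W = 11.73 N, H = 1.359e+09 Pa, K = 2.239e-05.
The Archard volume V = K·W·L/H = 2.239e-05 · 11.73 · 11.40 / 1.359e+09 = 2.203e-12 m³.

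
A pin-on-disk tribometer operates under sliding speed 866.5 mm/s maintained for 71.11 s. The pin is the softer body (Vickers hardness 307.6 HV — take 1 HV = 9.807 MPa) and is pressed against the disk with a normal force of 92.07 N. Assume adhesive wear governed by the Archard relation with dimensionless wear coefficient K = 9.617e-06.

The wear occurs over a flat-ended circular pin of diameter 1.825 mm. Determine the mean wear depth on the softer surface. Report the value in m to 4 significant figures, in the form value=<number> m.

Intermediates are printed rounded, and all arithmetic runs at full float precision, and rounded just once, at 4 significant digits.
Sliding speed v = 866.5 mm/s = 0.8665 m/s. Distance covered L = v·t = 0.8665 m/s × 71.11 s = 61.62 m.
Hardness H = 307.6 HV × 9.807 MPa/HV = 3017 MPa = 3.017e+09 Pa.
Pin diameter d = 1.825 mm = 0.001825 m. Contact area A = π·d²/4 = π·(0.001825 m)²/4 = 2.616e-06 m².
SI base units throughout: W = 92.07 N, H = 3.017e+09 Pa, K = 9.617e-06.
Apply Archard: V = K·W·L/H = 9.617e-06 · 92.07 · 61.62 / 3.017e+09 = 1.809e-11 m³.
Depth of wear h = V/A = 1.809e-11 / 2.616e-06 = 6.914e-06 m.

value=6.914e-06 m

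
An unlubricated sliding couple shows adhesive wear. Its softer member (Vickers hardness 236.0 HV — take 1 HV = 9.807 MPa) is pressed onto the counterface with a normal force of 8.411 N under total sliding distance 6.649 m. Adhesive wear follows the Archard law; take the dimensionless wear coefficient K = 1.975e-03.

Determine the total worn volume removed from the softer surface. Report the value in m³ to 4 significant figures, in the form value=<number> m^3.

value=4.772e-11 m^3

Intermediates are displayed rounded, and each operation holds full precision, and a lone final rounding, at 4 significant digits.
Convert: Hardness H = 236.0 HV × 9.807 MPa/HV = 2314 MPa = 2.314e+09 Pa.
Collected in SI base units: W = 8.411 N, H = 2.314e+09 Pa, K = 1.975e-03.
Archard relation: V = K·W·L/H = 1.975e-03 · 8.411 · 6.649 / 2.314e+09 = 4.772e-11 m³.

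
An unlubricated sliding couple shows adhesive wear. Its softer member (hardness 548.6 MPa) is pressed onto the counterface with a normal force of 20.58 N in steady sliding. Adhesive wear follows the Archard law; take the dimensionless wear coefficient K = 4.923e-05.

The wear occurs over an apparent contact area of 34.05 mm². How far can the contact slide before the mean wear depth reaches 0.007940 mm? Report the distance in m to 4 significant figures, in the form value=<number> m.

The computation keeps full float precision, and intermediates appear rounded — a lone final rounding to 4 significant digits.
Hardness H = 548.6 MPa = 5.486e+08 Pa.
Contact area A = 34.05 mm² = 3.405e-05 m².
Depth limit h_lim = 0.007940 mm = 7.940e-06 m.
In SI base units: W = 20.58 N, H = 5.486e+08 Pa, K = 4.923e-05.
Permissible volume V_lim = h_lim·A = 7.940e-06 · 3.405e-05 = 2.704e-10 m³.
Thus life L = V_lim·H/(K·W) = 2.704e-10 · 5.486e+08 / (4.923e-05 · 20.58) = 146.4 m.

value=146.4 m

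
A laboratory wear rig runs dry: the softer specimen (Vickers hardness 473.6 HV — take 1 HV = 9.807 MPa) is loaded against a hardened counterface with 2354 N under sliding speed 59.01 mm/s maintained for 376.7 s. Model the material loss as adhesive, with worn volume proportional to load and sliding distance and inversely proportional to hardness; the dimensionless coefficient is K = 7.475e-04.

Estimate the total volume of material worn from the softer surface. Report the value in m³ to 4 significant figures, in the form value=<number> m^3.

Every step keeps full float precision, and displayed values are rounded, and a lone final rounding to four significant figures.
Convert: Sliding speed v = 59.01 mm/s = 0.05901 m/s. Total distance L = v·t = 0.05901 m/s × 376.7 s = 22.23 m.
Convert: Hardness H = 473.6 HV × 9.807 MPa/HV = 4645 MPa = 4.645e+09 Pa.
Working in SI base units: W = 2354 N, H = 4.645e+09 Pa, K = 7.475e-04.
Apply Archard: V = K·W·L/H = 7.475e-04 · 2354 · 22.23 / 4.645e+09 = 8.422e-09 m³.

value=8.422e-09 m^3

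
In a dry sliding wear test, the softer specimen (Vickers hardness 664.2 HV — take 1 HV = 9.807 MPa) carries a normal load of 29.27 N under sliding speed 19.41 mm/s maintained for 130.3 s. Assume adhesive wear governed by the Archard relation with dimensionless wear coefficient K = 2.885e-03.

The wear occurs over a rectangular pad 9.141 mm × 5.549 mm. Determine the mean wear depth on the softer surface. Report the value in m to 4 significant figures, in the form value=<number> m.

value=6.464e-07 m

The intermediates appear rounded, and each operation carries full float precision. Rounded once at the end, at four significant digits.
Convert: Sliding speed v = 19.41 mm/s = 0.01941 m/s. Sliding distance L = v·t = 0.01941 m/s × 130.3 s = 2.529 m.
Convert: Hardness H = 664.2 HV × 9.807 MPa/HV = 6514 MPa = 6.514e+09 Pa.
Convert: Pad sides 9.141 mm × 5.549 mm = 0.009141 m × 0.005549 m. Contact area A = 0.009141 m × 0.005549 m = 5.072e-05 m².
As SI base values: W = 29.27 N, H = 6.514e+09 Pa, K = 2.885e-03.
By Archard's law, V = K·W·L/H = 2.885e-03 · 29.27 · 2.529 / 6.514e+09 = 3.279e-11 m³.
Wear depth h = V/A = 3.279e-11 / 5.072e-05 = 6.464e-07 m.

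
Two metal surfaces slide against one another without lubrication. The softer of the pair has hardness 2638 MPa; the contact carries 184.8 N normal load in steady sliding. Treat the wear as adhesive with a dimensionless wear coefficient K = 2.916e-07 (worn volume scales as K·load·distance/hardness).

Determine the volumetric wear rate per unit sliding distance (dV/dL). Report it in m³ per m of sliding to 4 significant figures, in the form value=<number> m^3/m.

All working math holds exact precision. Intermediates are shown rounded. Rounded once at the end: 4 significant figures.
Convert: Hardness H = 2638 MPa = 2.638e+09 Pa.
Restated in SI base units: W = 184.8 N, H = 2.638e+09 Pa, K = 2.916e-07.
The wear rate dV/dL = K·W/H (independent of L): 2.916e-07 · 184.8 / 2.638e+09 = 2.043e-14 m³/m.

value=2.043e-14 m^3/m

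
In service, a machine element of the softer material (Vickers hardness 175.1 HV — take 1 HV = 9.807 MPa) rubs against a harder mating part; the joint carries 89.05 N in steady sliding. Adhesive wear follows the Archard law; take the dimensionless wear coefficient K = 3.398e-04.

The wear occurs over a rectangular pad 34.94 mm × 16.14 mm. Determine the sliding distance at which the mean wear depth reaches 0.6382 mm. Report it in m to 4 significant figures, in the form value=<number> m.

Every step runs at full precision; intermediates are printed rounded. Rounded just once to 4 significant digits.
Hardness H = 175.1 HV × 9.807 MPa/HV = 1717 MPa = 1.717e+09 Pa.
Pad sides 34.94 mm × 16.14 mm = 0.03494 m × 0.01614 m. Contact area A = 0.03494 m × 0.01614 m = 5.639e-04 m².
Depth limit h_lim = 0.6382 mm = 6.382e-04 m.
In SI base units, W = 89.05 N, H = 1.717e+09 Pa, K = 3.398e-04.
Permissible volume V_lim = h_lim·A = 6.382e-04 · 5.639e-04 = 3.599e-07 m³.
Thus life L = V_lim·H/(K·W) = 3.599e-07 · 1.717e+09 / (3.398e-04 · 89.05) = 2.042e+04 m.

value=2.042e+04 m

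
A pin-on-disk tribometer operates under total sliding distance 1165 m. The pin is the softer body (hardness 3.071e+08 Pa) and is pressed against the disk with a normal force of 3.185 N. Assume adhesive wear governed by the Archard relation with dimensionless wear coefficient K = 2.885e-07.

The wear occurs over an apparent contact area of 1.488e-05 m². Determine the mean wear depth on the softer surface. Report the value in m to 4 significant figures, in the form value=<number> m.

value=2.343e-07 m

Printed values are rounded; every step runs at full float precision; one final rounding: 4 significant figures.
Working in SI base units: W = 3.185 N, H = 3.071e+08 Pa, K = 2.885e-07.
Worn volume V = K·W·L/H = 2.885e-07 · 3.185 · 1165 / 3.071e+08 = 3.486e-12 m³.
Mean depth h = V/A = 3.486e-12 / 1.488e-05 = 2.343e-07 m.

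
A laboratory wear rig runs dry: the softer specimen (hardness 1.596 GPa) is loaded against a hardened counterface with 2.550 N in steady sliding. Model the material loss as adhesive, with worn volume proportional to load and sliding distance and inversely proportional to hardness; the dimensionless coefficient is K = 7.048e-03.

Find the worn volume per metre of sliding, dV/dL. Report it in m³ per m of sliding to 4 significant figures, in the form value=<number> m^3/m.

value=1.126e-11 m^3/m

The computation maintains full precision. The intermediates are shown rounded — one final rounding, at 4 significant digits.
Hardness H = 1.596 GPa = 1.596e+09 Pa.
Restated in SI base units: W = 2.550 N, H = 1.596e+09 Pa, K = 7.048e-03.
The wear rate dV/dL = K·W/H (no L dependence): 7.048e-03 · 2.550 / 1.596e+09 = 1.126e-11 m³/m.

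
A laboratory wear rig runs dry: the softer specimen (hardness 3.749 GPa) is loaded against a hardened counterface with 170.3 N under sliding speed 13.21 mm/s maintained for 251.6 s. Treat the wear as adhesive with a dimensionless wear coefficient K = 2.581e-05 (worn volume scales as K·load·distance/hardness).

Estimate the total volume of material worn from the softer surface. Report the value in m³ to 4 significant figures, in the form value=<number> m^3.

value=3.897e-12 m^3

Each operation keeps full precision, and displayed values are rounded. Rounded once at the end, at 4 significant figures.
Convert: Sliding speed v = 13.21 mm/s = 0.01321 m/s. Path length L = v·t = 0.01321 m/s × 251.6 s = 3.324 m.
Convert: Hardness H = 3.749 GPa = 3.749e+09 Pa.
In SI base units, W = 170.3 N, H = 3.749e+09 Pa, K = 2.581e-05.
Archard volume V = K·W·L/H = 2.581e-05 · 170.3 · 3.324 / 3.749e+09 = 3.897e-12 m³.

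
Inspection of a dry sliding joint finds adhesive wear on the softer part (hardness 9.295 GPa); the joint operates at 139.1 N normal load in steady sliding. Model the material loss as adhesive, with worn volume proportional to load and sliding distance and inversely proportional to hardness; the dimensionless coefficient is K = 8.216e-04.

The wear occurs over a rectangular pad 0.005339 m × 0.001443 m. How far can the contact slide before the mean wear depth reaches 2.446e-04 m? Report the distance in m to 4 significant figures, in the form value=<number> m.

Quoted intermediates are rounded. All arithmetic holds full precision — rounded just once to 4 significant digits.
Hardness H = 9.295 GPa = 9.295e+09 Pa.
Contact area A = 0.005339 m × 0.001443 m = 7.704e-06 m².
Restated in SI base units: W = 139.1 N, H = 9.295e+09 Pa, K = 8.216e-04.
Allowed volume V_lim = h_lim·A = 2.446e-04 · 7.704e-06 = 1.884e-09 m³.
So the life L = V_lim·H/(K·W) = 1.884e-09 · 9.295e+09 / (8.216e-04 · 139.1) = 153.3 m.

value=153.3 m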